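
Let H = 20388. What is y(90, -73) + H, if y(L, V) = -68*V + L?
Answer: 25442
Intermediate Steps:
y(L, V) = L - 68*V
y(90, -73) + H = (90 - 68*(-73)) + 20388 = (90 + 4964) + 20388 = 5054 + 20388 = 25442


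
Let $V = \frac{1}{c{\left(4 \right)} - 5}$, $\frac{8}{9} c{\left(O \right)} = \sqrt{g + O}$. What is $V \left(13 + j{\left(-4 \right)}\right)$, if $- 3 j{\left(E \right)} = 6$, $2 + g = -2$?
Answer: $- \frac{11}{5} \approx -2.2$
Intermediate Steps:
$g = -4$ ($g = -2 - 2 = -4$)
$j{\left(E \right)} = -2$ ($j{\left(E \right)} = \left(- \frac{1}{3}\right) 6 = -2$)
$c{\left(O \right)} = \frac{9 \sqrt{-4 + O}}{8}$
$V = - \frac{1}{5}$ ($V = \frac{1}{\frac{9 \sqrt{-4 + 4}}{8} - 5} = \frac{1}{\frac{9 \sqrt{0}}{8} - 5} = \frac{1}{\frac{9}{8} \cdot 0 - 5} = \frac{1}{0 - 5} = \frac{1}{-5} = - \frac{1}{5} \approx -0.2$)
$V \left(13 + j{\left(-4 \right)}\right) = - \frac{13 - 2}{5} = \left(- \frac{1}{5}\right) 11 = - \frac{11}{5}$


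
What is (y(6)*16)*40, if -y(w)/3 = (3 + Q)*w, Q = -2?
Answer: -11520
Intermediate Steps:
y(w) = -3*w (y(w) = -3*(3 - 2)*w = -3*w)
(y(6)*16)*40 = (-3*6*16)*40 = -18*16*40 = -288*40 = -11520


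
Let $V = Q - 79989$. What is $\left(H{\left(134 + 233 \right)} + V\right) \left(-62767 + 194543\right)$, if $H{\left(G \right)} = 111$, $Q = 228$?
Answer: $-10495958400$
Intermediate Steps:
$V = -79761$ ($V = 228 - 79989 = -79761$)
$\left(H{\left(134 + 233 \right)} + V\right) \left(-62767 + 194543\right) = \left(111 - 79761\right) \left(-62767 + 194543\right) = \left(-79650\right) 131776 = -10495958400$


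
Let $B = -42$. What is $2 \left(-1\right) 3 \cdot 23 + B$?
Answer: $-180$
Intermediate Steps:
$2 \left(-1\right) 3 \cdot 23 + B = 2 \left(-1\right) 3 \cdot 23 - 42 = \left(-2\right) 3 \cdot 23 - 42 = \left(-6\right) 23 - 42 = -138 - 42 = -180$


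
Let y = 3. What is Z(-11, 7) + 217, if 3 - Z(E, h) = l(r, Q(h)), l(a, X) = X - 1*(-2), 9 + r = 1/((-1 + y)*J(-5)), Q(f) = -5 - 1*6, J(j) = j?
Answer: 229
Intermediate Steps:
Q(f) = -11 (Q(f) = -5 - 6 = -11)
r = -91/10 (r = -9 + 1/((-1 + 3)*(-5)) = -9 + 1/(2*(-5)) = -9 + 1/(-10) = -9 + 1*(-1/10) = -9 - 1/10 = -91/10 ≈ -9.1000)
l(a, X) = 2 + X (l(a, X) = X + 2 = 2 + X)
Z(E, h) = 12 (Z(E, h) = 3 - (2 - 11) = 3 - 1*(-9) = 3 + 9 = 12)
Z(-11, 7) + 217 = 12 + 217 = 229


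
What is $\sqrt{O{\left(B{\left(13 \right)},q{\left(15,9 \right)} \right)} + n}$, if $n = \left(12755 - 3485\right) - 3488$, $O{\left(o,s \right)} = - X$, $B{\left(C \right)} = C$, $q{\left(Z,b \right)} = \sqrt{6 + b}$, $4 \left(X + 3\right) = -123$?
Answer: $\frac{\sqrt{23263}}{2} \approx 76.261$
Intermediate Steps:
$X = - \frac{135}{4}$ ($X = -3 + \frac{1}{4} \left(-123\right) = -3 - \frac{123}{4} = - \frac{135}{4} \approx -33.75$)
$O{\left(o,s \right)} = \frac{135}{4}$ ($O{\left(o,s \right)} = \left(-1\right) \left(- \frac{135}{4}\right) = \frac{135}{4}$)
$n = 5782$ ($n = 9270 - 3488 = 5782$)
$\sqrt{O{\left(B{\left(13 \right)},q{\left(15,9 \right)} \right)} + n} = \sqrt{\frac{135}{4} + 5782} = \sqrt{\frac{23263}{4}} = \frac{\sqrt{23263}}{2}$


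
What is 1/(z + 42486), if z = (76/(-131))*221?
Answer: 131/5548870 ≈ 2.3608e-5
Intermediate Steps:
z = -16796/131 (z = (76*(-1/131))*221 = -76/131*221 = -16796/131 ≈ -128.21)
1/(z + 42486) = 1/(-16796/131 + 42486) = 1/(5548870/131) = 131/5548870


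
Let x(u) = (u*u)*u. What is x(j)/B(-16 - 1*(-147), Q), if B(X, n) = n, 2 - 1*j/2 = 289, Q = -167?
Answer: 189119224/167 ≈ 1.1325e+6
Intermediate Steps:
j = -574 (j = 4 - 2*289 = 4 - 578 = -574)
x(u) = u³ (x(u) = u²*u = u³)
x(j)/B(-16 - 1*(-147), Q) = (-574)³/(-167) = -189119224*(-1/167) = 189119224/167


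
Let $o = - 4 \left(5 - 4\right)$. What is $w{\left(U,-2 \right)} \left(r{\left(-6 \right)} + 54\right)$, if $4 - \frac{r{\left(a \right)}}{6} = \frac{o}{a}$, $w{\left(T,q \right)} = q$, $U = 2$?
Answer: $-148$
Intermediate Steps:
$o = -4$ ($o = \left(-4\right) 1 = -4$)
$r{\left(a \right)} = 24 + \frac{24}{a}$ ($r{\left(a \right)} = 24 - 6 \left(- \frac{4}{a}\right) = 24 + \frac{24}{a}$)
$w{\left(U,-2 \right)} \left(r{\left(-6 \right)} + 54\right) = - 2 \left(\left(24 + \frac{24}{-6}\right) + 54\right) = - 2 \left(\left(24 + 24 \left(- \frac{1}{6}\right)\right) + 54\right) = - 2 \left(\left(24 - 4\right) + 54\right) = - 2 \left(20 + 54\right) = \left(-2\right) 74 = -148$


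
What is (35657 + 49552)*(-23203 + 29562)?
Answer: 541844031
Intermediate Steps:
(35657 + 49552)*(-23203 + 29562) = 85209*6359 = 541844031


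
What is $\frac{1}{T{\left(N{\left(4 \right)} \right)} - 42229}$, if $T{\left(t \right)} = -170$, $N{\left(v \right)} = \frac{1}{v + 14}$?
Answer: $- \frac{1}{42399} \approx -2.3585 \cdot 10^{-5}$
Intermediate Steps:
$N{\left(v \right)} = \frac{1}{14 + v}$
$\frac{1}{T{\left(N{\left(4 \right)} \right)} - 42229} = \frac{1}{-170 - 42229} = \frac{1}{-42399} = - \frac{1}{42399}$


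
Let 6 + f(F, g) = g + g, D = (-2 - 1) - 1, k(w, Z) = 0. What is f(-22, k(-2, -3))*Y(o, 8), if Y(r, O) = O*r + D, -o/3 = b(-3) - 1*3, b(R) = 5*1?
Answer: 312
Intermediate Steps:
b(R) = 5
o = -6 (o = -3*(5 - 1*3) = -3*(5 - 3) = -3*2 = -6)
D = -4 (D = -3 - 1 = -4)
f(F, g) = -6 + 2*g (f(F, g) = -6 + (g + g) = -6 + 2*g)
Y(r, O) = -4 + O*r (Y(r, O) = O*r - 4 = -4 + O*r)
f(-22, k(-2, -3))*Y(o, 8) = (-6 + 2*0)*(-4 + 8*(-6)) = (-6 + 0)*(-4 - 48) = -6*(-52) = 312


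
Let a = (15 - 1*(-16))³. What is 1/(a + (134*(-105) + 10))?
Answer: 1/15731 ≈ 6.3569e-5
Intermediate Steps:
a = 29791 (a = (15 + 16)³ = 31³ = 29791)
1/(a + (134*(-105) + 10)) = 1/(29791 + (134*(-105) + 10)) = 1/(29791 + (-14070 + 10)) = 1/(29791 - 14060) = 1/15731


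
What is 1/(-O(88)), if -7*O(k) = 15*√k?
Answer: 7*√22/660 ≈ 0.049747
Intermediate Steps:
O(k) = -15*√k/7
1/(-O(88)) = 1/(-(-15)*√88/7) = 1/(-(-15)*2*√22/7) = 1/(-(-30)*√22/7) = 1/(30*√22/7) = 7*√22/660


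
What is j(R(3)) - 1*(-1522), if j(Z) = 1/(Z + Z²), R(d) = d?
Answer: 18265/12 ≈ 1522.1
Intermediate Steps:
j(R(3)) - 1*(-1522) = 1/(3*(1 + 3)) - 1*(-1522) = (⅓)/4 + 1522 = (⅓)*(¼) + 1522 = 1/12 + 1522 = 18265/12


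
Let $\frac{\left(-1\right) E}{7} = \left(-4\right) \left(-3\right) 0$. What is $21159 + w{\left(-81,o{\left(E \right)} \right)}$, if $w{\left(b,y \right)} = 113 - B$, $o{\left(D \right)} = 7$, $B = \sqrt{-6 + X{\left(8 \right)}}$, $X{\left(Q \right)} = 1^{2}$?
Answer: $21272 - i \sqrt{5} \approx 21272.0 - 2.2361 i$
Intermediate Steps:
$E = 0$ ($E = - 7 \left(-4\right) \left(-3\right) 0 = - 7 \cdot 12 \cdot 0 = \left(-7\right) 0 = 0$)
$X{\left(Q \right)} = 1$
$B = i \sqrt{5}$ ($B = \sqrt{-6 + 1} = \sqrt{-5} = i \sqrt{5} \approx 2.2361 i$)
$w{\left(b,y \right)} = 113 - i \sqrt{5}$
$21159 + w{\left(-81,o{\left(E \right)} \right)} = 21159 + \left(113 - i \sqrt{5}\right) = 21272 - i \sqrt{5}$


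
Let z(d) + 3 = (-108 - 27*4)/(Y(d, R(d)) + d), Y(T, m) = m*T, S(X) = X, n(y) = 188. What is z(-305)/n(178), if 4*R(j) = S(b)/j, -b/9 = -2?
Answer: -1371/112988 ≈ -0.012134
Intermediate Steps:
b = 18 (b = -9*(-2) = 18)
R(j) = 9/(2*j) (R(j) = (18/j)/4 = 9/(2*j))
Y(T, m) = T*m
z(d) = -3 - 216/(9/2 + d) (z(d) = -3 + (-108 - 27*4)/(d*(9/(2*d)) + d) = -3 + (-108 - 108)/(9/2 + d) = -3 - 216/(9/2 + d))
z(-305)/n(178) = (3*(-153 - 2*(-305))/(9 + 2*(-305)))/188 = (3*(-153 + 610)/(9 - 610))*(1/188) = (3*457/(-601))*(1/188) = (3*(-1/601)*457)*(1/188) = -1371/601*1/188 = -1371/112988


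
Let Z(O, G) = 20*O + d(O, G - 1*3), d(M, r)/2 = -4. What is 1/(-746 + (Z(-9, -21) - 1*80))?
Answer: -1/1014 ≈ -0.00098619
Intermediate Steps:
d(M, r) = -8 (d(M, r) = 2*(-4) = -8)
Z(O, G) = -8 + 20*O (Z(O, G) = 20*O - 8 = -8 + 20*O)
1/(-746 + (Z(-9, -21) - 1*80)) = 1/(-746 + ((-8 + 20*(-9)) - 1*80)) = 1/(-746 + ((-8 - 180) - 80)) = 1/(-746 + (-188 - 80)) = 1/(-746 - 268) = 1/(-1014) = -1/1014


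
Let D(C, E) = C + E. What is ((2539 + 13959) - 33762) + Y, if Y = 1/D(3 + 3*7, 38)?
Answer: -1070367/62 ≈ -17264.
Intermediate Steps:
Y = 1/62 (Y = 1/((3 + 3*7) + 38) = 1/((3 + 21) + 38) = 1/(24 + 38) = 1/62 ≈ 0.016129)
((2539 + 13959) - 33762) + Y = ((2539 + 13959) - 33762) + 1/62 = (16498 - 33762) + 1/62 = -17264 + 1/62 = -1070367/62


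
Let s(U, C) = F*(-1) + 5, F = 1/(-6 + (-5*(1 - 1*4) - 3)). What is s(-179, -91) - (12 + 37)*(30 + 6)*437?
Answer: -4625179/6 ≈ -7.7086e+5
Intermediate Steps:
F = ⅙ (F = 1/(-6 + (-5*(1 - 4) - 3)) = 1/(-6 + (-5*(-3) - 3)) = 1/(-6 + (15 - 3)) = 1/(-6 + 12) = 1/6 = ⅙ ≈ 0.16667)
s(U, C) = 29/6 (s(U, C) = (⅙)*(-1) + 5 = -⅙ + 5 = 29/6)
s(-179, -91) - (12 + 37)*(30 + 6)*437 = 29/6 - (12 + 37)*(30 + 6)*437 = 29/6 - 49*36*437 = 29/6 - 1764*437 = 29/6 - 1*770868 = 29/6 - 770868 = -4625179/6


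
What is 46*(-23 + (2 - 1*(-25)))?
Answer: 184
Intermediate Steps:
46*(-23 + (2 - 1*(-25))) = 46*(-23 + (2 + 25)) = 46*(-23 + 27) = 46*4 = 184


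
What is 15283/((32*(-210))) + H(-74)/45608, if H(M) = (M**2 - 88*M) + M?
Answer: -77120623/38310720 ≈ -2.0130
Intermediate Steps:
H(M) = M**2 - 87*M
15283/((32*(-210))) + H(-74)/45608 = 15283/((32*(-210))) - 74*(-87 - 74)/45608 = 15283/(-6720) - 74*(-161)*(1/45608) = 15283*(-1/6720) + 11914*(1/45608) = -15283/6720 + 5957/22804 = -77120623/38310720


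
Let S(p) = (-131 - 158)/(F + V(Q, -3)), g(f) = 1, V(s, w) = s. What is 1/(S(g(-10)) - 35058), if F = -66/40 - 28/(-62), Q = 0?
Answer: -743/25868914 ≈ -2.8722e-5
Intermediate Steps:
F = -743/620 (F = -66*1/40 - 28*(-1/62) = -33/20 + 14/31 = -743/620 ≈ -1.1984)
S(p) = 179180/743 (S(p) = (-131 - 158)/(-743/620 + 0) = -289/(-743/620) = -289*(-620/743) = 179180/743)
1/(S(g(-10)) - 35058) = 1/(179180/743 - 35058) = 1/(-25868914/743) = -743/25868914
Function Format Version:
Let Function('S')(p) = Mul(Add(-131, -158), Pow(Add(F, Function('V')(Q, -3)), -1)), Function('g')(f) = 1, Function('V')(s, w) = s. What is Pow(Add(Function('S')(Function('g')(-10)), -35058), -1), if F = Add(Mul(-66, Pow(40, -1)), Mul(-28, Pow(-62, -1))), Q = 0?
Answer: Rational(-743, 25868914) ≈ -2.8722e-5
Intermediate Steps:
F = Rational(-743, 620) (F = Add(Mul(-66, Rational(1, 40)), Mul(-28, Rational(-1, 62))) = Add(Rational(-33, 20), Rational(14, 31)) = Rational(-743, 620) ≈ -1.1984)
Function('S')(p) = Rational(179180, 743) (Function('S')(p) = Mul(Add(-131, -158), Pow(Add(Rational(-743, 620), 0), -1)) = Mul(-289, Pow(Rational(-743, 620), -1)) = Mul(-289, Rational(-620, 743)) = Rational(179180, 743))
Pow(Add(Function('S')(Function('g')(-10)), -35058), -1) = Pow(Add(Rational(179180, 743), -35058), -1) = Pow(Rational(-25868914, 743), -1) = Rational(-743, 25868914)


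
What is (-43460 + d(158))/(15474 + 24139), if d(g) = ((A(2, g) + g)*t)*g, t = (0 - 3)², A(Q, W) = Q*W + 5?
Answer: 637678/39613 ≈ 16.098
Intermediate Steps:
A(Q, W) = 5 + Q*W
t = 9 (t = (-3)² = 9)
d(g) = g*(45 + 27*g) (d(g) = (((5 + 2*g) + g)*9)*g = ((5 + 3*g)*9)*g = (45 + 27*g)*g = g*(45 + 27*g))
(-43460 + d(158))/(15474 + 24139) = (-43460 + 9*158*(5 + 3*158))/(15474 + 24139) = (-43460 + 9*158*(5 + 474))/39613 = (-43460 + 9*158*479)*(1/39613) = (-43460 + 681138)*(1/39613) = 637678*(1/39613) = 637678/39613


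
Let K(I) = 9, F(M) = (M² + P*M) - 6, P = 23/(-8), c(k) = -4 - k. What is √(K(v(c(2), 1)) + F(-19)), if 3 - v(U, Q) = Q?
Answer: √6698/4 ≈ 20.460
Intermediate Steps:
v(U, Q) = 3 - Q
P = -23/8 (P = 23*(-⅛) = -23/8 ≈ -2.8750)
F(M) = -6 + M² - 23*M/8 (F(M) = (M² - 23*M/8) - 6 = -6 + M² - 23*M/8)
√(K(v(c(2), 1)) + F(-19)) = √(9 + (-6 + (-19)² - 23/8*(-19))) = √(9 + (-6 + 361 + 437/8)) = √(9 + 3277/8) = √(3349/8) = √6698/4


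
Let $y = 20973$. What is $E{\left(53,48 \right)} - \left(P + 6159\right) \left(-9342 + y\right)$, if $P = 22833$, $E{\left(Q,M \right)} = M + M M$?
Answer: $-337203600$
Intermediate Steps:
$E{\left(Q,M \right)} = M + M^{2}$
$E{\left(53,48 \right)} - \left(P + 6159\right) \left(-9342 + y\right) = 48 \left(1 + 48\right) - \left(22833 + 6159\right) \left(-9342 + 20973\right) = 48 \cdot 49 - 28992 \cdot 11631 = 2352 - 337205952 = -337203600$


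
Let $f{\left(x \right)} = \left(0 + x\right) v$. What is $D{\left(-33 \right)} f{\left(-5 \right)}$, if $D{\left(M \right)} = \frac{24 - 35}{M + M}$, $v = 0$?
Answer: $0$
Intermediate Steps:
$D{\left(M \right)} = - \frac{11}{2 M}$
$f{\left(x \right)} = 0$ ($f{\left(x \right)} = \left(0 + x\right) 0 = x 0 = 0$)
$D{\left(-33 \right)} f{\left(-5 \right)} = - \frac{11}{2 \left(-33\right)} 0 = \left(- \frac{11}{2}\right) \left(- \frac{1}{33}\right) 0 = \frac{1}{6} \cdot 0 = 0$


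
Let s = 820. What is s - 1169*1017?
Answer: -1188053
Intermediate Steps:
s - 1169*1017 = 820 - 1169*1017 = 820 - 1188873 = -1188053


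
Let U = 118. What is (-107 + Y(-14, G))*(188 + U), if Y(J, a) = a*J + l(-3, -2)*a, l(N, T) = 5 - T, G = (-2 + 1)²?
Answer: -34884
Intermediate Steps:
G = 1 (G = (-1)² = 1)
Y(J, a) = 7*a + J*a (Y(J, a) = a*J + (5 - 1*(-2))*a = J*a + (5 + 2)*a = J*a + 7*a = 7*a + J*a)
(-107 + Y(-14, G))*(188 + U) = (-107 + 1*(7 - 14))*(188 + 118) = (-107 + 1*(-7))*306 = (-107 - 7)*306 = -114*306 = -34884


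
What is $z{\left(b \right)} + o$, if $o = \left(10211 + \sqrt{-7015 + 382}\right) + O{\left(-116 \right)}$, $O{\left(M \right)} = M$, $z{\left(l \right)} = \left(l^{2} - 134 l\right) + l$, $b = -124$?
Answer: $41963 + 3 i \sqrt{737} \approx 41963.0 + 81.443 i$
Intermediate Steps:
$z{\left(l \right)} = l^{2} - 133 l$
$o = 10095 + 3 i \sqrt{737}$ ($o = \left(10211 + \sqrt{-7015 + 382}\right) - 116 = \left(10211 + \sqrt{-6633}\right) - 116 = \left(10211 + 3 i \sqrt{737}\right) - 116 = 10095 + 3 i \sqrt{737} \approx 10095.0 + 81.443 i$)
$z{\left(b \right)} + o = - 124 \left(-133 - 124\right) + \left(10095 + 3 i \sqrt{737}\right) = \left(-124\right) \left(-257\right) + \left(10095 + 3 i \sqrt{737}\right) = 31868 + \left(10095 + 3 i \sqrt{737}\right) = 41963 + 3 i \sqrt{737}$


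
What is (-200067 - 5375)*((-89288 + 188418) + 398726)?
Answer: -102280532352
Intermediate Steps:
(-200067 - 5375)*((-89288 + 188418) + 398726) = -205442*(99130 + 398726) = -205442*497856 = -102280532352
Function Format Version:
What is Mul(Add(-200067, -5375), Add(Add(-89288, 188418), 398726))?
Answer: -102280532352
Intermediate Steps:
Mul(Add(-200067, -5375), Add(Add(-89288, 188418), 398726)) = Mul(-205442, Add(99130, 398726)) = Mul(-205442, 497856) = -102280532352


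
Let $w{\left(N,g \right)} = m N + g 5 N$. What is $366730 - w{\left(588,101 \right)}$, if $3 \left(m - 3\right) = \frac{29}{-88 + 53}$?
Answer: $\frac{340942}{5} \approx 68188.0$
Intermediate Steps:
$m = \frac{286}{105}$ ($m = 3 + \frac{29 \frac{1}{-88 + 53}}{3} = 3 + \frac{29 \frac{1}{-35}}{3} = 3 + \frac{29 \left(- \frac{1}{35}\right)}{3} = 3 + \frac{1}{3} \left(- \frac{29}{35}\right) = 3 - \frac{29}{105} = \frac{286}{105} \approx 2.7238$)
$w{\left(N,g \right)} = \frac{286 N}{105} + 5 N g$ ($w{\left(N,g \right)} = \frac{286 N}{105} + g 5 N = \frac{286 N}{105} + 5 g N = \frac{286 N}{105} + 5 N g$)
$366730 - w{\left(588,101 \right)} = 366730 - \frac{1}{105} \cdot 588 \left(286 + 525 \cdot 101\right) = 366730 - \frac{1}{105} \cdot 588 \left(286 + 53025\right) = 366730 - \frac{1}{105} \cdot 588 \cdot 53311 = 366730 - \frac{1492708}{5} = \frac{340942}{5}$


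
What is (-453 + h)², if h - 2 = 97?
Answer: 125316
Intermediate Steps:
h = 99 (h = 2 + 97 = 99)
(-453 + h)² = (-453 + 99)² = (-354)² = 125316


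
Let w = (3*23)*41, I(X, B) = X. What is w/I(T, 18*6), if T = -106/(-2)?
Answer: 2829/53 ≈ 53.377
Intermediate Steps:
T = 53 (T = -106*(-1)/2 = -106*(-½) = 53)
w = 2829 (w = 69*41 = 2829)
w/I(T, 18*6) = 2829/53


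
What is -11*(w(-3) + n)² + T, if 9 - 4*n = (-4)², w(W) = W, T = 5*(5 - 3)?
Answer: -3811/16 ≈ -238.19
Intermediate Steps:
T = 10 (T = 5*2 = 10)
n = -7/4 (n = 9/4 - ¼*(-4)² = 9/4 - ¼*16 = 9/4 - 4 = -7/4 ≈ -1.7500)
-11*(w(-3) + n)² + T = -11*(-3 - 7/4)² + 10 = -11*(-19/4)² + 10 = -11*361/16 + 10 = -3971/16 + 10 = -3811/16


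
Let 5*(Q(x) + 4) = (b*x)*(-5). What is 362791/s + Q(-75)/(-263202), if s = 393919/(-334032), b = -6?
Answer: -15947909610242899/51840134319 ≈ -3.0764e+5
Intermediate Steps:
s = -393919/334032 (s = 393919*(-1/334032) = -393919/334032 ≈ -1.1793)
Q(x) = -4 + 6*x (Q(x) = -4 + (-6*x*(-5))/5 = -4 + (30*x)/5 = -4 + 6*x)
362791/s + Q(-75)/(-263202) = 362791/(-393919/334032) + (-4 + 6*(-75))/(-263202) = 362791*(-334032/393919) + (-4 - 450)*(-1/263202) = -121183803312/393919 - 454*(-1/263202) = -121183803312/393919 + 227/131601 = -15947909610242899/51840134319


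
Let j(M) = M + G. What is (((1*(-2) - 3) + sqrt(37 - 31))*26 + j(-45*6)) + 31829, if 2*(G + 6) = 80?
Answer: 31463 + 26*sqrt(6) ≈ 31527.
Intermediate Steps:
G = 34 (G = -6 + (1/2)*80 = -6 + 40 = 34)
j(M) = 34 + M (j(M) = M + 34 = 34 + M)
(((1*(-2) - 3) + sqrt(37 - 31))*26 + j(-45*6)) + 31829 = (((1*(-2) - 3) + sqrt(37 - 31))*26 + (34 - 45*6)) + 31829 = (((-2 - 3) + sqrt(6))*26 + (34 - 270)) + 31829 = ((-5 + sqrt(6))*26 - 236) + 31829 = ((-130 + 26*sqrt(6)) - 236) + 31829 = (-366 + 26*sqrt(6)) + 31829 = 31463 + 26*sqrt(6)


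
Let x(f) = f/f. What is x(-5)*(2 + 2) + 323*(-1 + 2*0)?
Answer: -319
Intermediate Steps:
x(f) = 1
x(-5)*(2 + 2) + 323*(-1 + 2*0) = 1*(2 + 2) + 323*(-1 + 2*0) = 1*4 + 323*(-1 + 0) = 4 + 323*(-1) = 4 - 323 = -319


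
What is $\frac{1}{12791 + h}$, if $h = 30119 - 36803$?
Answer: $\frac{1}{6107} \approx 0.00016375$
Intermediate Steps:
$h = -6684$ ($h = 30119 - 36803 = -6684$)
$\frac{1}{12791 + h} = \frac{1}{12791 - 6684} = \frac{1}{6107}$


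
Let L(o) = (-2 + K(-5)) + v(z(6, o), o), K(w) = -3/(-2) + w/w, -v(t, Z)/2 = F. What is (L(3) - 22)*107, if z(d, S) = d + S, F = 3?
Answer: -5885/2 ≈ -2942.5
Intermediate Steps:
z(d, S) = S + d
v(t, Z) = -6 (v(t, Z) = -2*3 = -6)
K(w) = 5/2 (K(w) = -3*(-1/2) + 1 = 3/2 + 1 = 5/2)
L(o) = -11/2 (L(o) = (-2 + 5/2) - 6 = 1/2 - 6 = -11/2)
(L(3) - 22)*107 = (-11/2 - 22)*107 = -55/2*107 = -5885/2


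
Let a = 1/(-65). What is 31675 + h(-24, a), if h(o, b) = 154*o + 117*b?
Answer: 139886/5 ≈ 27977.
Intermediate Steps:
a = -1/65 ≈ -0.015385
h(o, b) = 117*b + 154*o
31675 + h(-24, a) = 31675 + (117*(-1/65) + 154*(-24)) = 31675 + (-9/5 - 3696) = 31675 - 18489/5 = 139886/5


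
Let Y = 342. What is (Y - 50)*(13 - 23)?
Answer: -2920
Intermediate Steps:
(Y - 50)*(13 - 23) = (342 - 50)*(13 - 23) = 292*(-10) = -2920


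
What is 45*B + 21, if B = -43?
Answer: -1914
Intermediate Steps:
45*B + 21 = 45*(-43) + 21 = -1935 + 21 = -1914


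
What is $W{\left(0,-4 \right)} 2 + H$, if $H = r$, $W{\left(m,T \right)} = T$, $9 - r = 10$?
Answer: $-9$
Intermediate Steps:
$r = -1$ ($r = 9 - 10 = -1$)
$H = -1$
$W{\left(0,-4 \right)} 2 + H = \left(-4\right) 2 - 1 = -8 - 1 = -9$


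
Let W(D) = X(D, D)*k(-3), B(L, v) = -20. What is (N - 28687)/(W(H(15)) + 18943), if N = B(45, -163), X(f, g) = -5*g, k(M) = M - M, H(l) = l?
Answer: -28707/18943 ≈ -1.5154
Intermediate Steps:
k(M) = 0
N = -20
W(D) = 0 (W(D) = -5*D*0 = 0)
(N - 28687)/(W(H(15)) + 18943) = (-20 - 28687)/(0 + 18943) = -28707/18943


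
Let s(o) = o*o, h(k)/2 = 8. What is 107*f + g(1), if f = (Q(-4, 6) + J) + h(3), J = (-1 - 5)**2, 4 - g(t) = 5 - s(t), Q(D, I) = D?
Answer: 5136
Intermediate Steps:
h(k) = 16 (h(k) = 2*8 = 16)
s(o) = o**2
g(t) = -1 + t**2 (g(t) = 4 - (5 - t**2) = 4 + (-5 + t**2) = -1 + t**2)
J = 36 (J = (-6)**2 = 36)
f = 48 (f = (-4 + 36) + 16 = 32 + 16 = 48)
107*f + g(1) = 107*48 + (-1 + 1**2) = 5136 + (-1 + 1) = 5136 + 0 = 5136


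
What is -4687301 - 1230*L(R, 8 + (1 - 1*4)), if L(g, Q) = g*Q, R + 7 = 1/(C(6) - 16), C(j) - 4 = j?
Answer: -4643226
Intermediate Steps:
C(j) = 4 + j
R = -43/6 (R = -7 + 1/((4 + 6) - 16) = -7 + 1/(10 - 16) = -7 + 1/(-6) = -7 - ⅙ = -43/6 ≈ -7.1667)
L(g, Q) = Q*g
-4687301 - 1230*L(R, 8 + (1 - 1*4)) = -4687301 - 1230*(8 + (1 - 1*4))*(-43/6) = -4687301 - 1230*(8 + (1 - 4))*(-43/6) = -4687301 - 1230*(8 - 3)*(-43/6) = -4687301 - 1230*5*(-43/6) = -4687301 - 1230*(-215)/6 = -4687301 - 1*(-44075) = -4687301 + 44075 = -4643226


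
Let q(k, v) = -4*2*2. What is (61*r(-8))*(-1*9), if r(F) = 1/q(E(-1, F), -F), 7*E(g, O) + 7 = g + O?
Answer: 549/16 ≈ 34.313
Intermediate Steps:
E(g, O) = -1 + O/7 + g/7 (E(g, O) = -1 + (g + O)/7 = -1 + (O + g)/7 = -1 + (O/7 + g/7) = -1 + O/7 + g/7)
q(k, v) = -16 (q(k, v) = -8*2 = -16)
r(F) = -1/16 (r(F) = 1/(-16) = -1/16)
(61*r(-8))*(-1*9) = (61*(-1/16))*(-1*9) = -61/16*(-9) = 549/16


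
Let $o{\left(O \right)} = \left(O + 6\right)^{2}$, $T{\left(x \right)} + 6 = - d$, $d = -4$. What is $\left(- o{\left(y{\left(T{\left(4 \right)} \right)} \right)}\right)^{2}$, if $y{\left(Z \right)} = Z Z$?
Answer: $10000$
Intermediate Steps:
$T{\left(x \right)} = -2$ ($T{\left(x \right)} = -6 - -4 = -6 + 4 = -2$)
$y{\left(Z \right)} = Z^{2}$
$o{\left(O \right)} = \left(6 + O\right)^{2}$
$\left(- o{\left(y{\left(T{\left(4 \right)} \right)} \right)}\right)^{2} = \left(- \left(6 + \left(-2\right)^{2}\right)^{2}\right)^{2} = \left(- \left(6 + 4\right)^{2}\right)^{2} = \left(- 10^{2}\right)^{2} = \left(\left(-1\right) 100\right)^{2} = \left(-100\right)^{2} = 10000$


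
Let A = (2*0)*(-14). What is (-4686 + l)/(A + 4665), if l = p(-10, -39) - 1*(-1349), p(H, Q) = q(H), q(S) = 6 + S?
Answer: -3341/4665 ≈ -0.71618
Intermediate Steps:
p(H, Q) = 6 + H
A = 0 (A = 0*(-14) = 0)
l = 1345 (l = (6 - 10) - 1*(-1349) = -4 + 1349 = 1345)
(-4686 + l)/(A + 4665) = (-4686 + 1345)/(0 + 4665) = -3341/4665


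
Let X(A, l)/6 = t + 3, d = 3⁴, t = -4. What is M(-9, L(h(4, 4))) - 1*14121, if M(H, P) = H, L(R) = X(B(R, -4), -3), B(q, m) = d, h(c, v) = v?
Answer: -14130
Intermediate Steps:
d = 81
B(q, m) = 81
X(A, l) = -6 (X(A, l) = 6*(-4 + 3) = 6*(-1) = -6)
L(R) = -6
M(-9, L(h(4, 4))) - 1*14121 = -9 - 1*14121 = -9 - 14121 = -14130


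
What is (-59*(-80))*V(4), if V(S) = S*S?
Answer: 75520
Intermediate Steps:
V(S) = S**2
(-59*(-80))*V(4) = -59*(-80)*4**2 = 4720*16 = 75520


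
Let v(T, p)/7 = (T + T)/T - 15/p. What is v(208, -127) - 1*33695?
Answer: -4277382/127 ≈ -33680.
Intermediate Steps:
v(T, p) = 14 - 105/p (v(T, p) = 7*((T + T)/T - 15/p) = 7*((2*T)/T - 15/p) = 7*(2 - 15/p) = 14 - 105/p)
v(208, -127) - 1*33695 = (14 - 105/(-127)) - 1*33695 = (14 - 105*(-1/127)) - 33695 = (14 + 105/127) - 33695 = 1883/127 - 33695 = -4277382/127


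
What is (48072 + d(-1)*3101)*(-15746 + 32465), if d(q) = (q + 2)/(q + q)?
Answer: 1555585917/2 ≈ 7.7779e+8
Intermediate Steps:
d(q) = (2 + q)/(2*q) (d(q) = (2 + q)/((2*q)) = (2 + q)*(1/(2*q)) = (2 + q)/(2*q))
(48072 + d(-1)*3101)*(-15746 + 32465) = (48072 + ((½)*(2 - 1)/(-1))*3101)*(-15746 + 32465) = (48072 + ((½)*(-1)*1)*3101)*16719 = (48072 - ½*3101)*16719 = (48072 - 3101/2)*16719 = (93043/2)*16719 = 1555585917/2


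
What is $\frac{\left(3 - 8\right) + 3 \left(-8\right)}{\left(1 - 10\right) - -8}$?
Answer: $29$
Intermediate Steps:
$\frac{\left(3 - 8\right) + 3 \left(-8\right)}{\left(1 - 10\right) - -8} = \frac{-5 - 24}{\left(1 - 10\right) + 8} = - \frac{29}{-9 + 8} = - \frac{29}{-1} = \left(-29\right) \left(-1\right) = 29$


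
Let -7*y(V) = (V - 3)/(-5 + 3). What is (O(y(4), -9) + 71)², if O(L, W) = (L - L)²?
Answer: 5041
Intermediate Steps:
y(V) = -3/14 + V/14 (y(V) = -(V - 3)/(7*(-5 + 3)) = -(-3 + V)/(7*(-2)) = -(-3 + V)*(-1)/(7*2) = -(3/2 - V/2)/7 = -3/14 + V/14)
O(L, W) = 0 (O(L, W) = 0² = 0)
(O(y(4), -9) + 71)² = (0 + 71)² = 71² = 5041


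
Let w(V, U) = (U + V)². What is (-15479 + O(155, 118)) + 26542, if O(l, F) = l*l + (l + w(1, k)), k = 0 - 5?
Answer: 35259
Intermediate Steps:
k = -5
O(l, F) = 16 + l + l² (O(l, F) = l*l + (l + (-5 + 1)²) = l² + (l + (-4)²) = l² + (l + 16) = l² + (16 + l) = 16 + l + l²)
(-15479 + O(155, 118)) + 26542 = (-15479 + (16 + 155 + 155²)) + 26542 = (-15479 + (16 + 155 + 24025)) + 26542 = (-15479 + 24196) + 26542 = 8717 + 26542 = 35259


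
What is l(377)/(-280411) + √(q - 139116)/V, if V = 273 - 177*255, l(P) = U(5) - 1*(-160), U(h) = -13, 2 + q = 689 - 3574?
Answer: -147/280411 - I*√142003/44862 ≈ -0.00052423 - 0.0083998*I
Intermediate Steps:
q = -2887 (q = -2 + (689 - 3574) = -2 - 2885 = -2887)
l(P) = 147 (l(P) = -13 - 1*(-160) = -13 + 160 = 147)
V = -44862 (V = 273 - 45135 = -44862)
l(377)/(-280411) + √(q - 139116)/V = 147/(-280411) + √(-2887 - 139116)/(-44862) = 147*(-1/280411) + √(-142003)*(-1/44862) = -147/280411 + (I*√142003)*(-1/44862) = -147/280411 - I*√142003/44862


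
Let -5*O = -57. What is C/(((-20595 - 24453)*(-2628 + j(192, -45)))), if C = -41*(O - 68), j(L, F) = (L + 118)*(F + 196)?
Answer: -11603/9951553680 ≈ -1.1659e-6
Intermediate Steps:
j(L, F) = (118 + L)*(196 + F)
O = 57/5 (O = -1/5*(-57) = 57/5 ≈ 11.400)
C = 11603/5 (C = -41*(57/5 - 68) = -41*(-283/5) = 11603/5 ≈ 2320.6)
C/(((-20595 - 24453)*(-2628 + j(192, -45)))) = 11603/(5*(((-20595 - 24453)*(-2628 + (23128 + 118*(-45) + 196*192 - 45*192))))) = 11603/(5*((-45048*(-2628 + (23128 - 5310 + 37632 - 8640))))) = 11603/(5*((-45048*(-2628 + 46810)))) = 11603/(5*((-45048*44182))) = (11603/5)/(-1990310736) = (11603/5)*(-1/1990310736) = -11603/9951553680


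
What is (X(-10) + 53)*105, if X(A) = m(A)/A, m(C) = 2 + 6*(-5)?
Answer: 5859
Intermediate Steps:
m(C) = -28 (m(C) = 2 - 30 = -28)
X(A) = -28/A
(X(-10) + 53)*105 = (-28/(-10) + 53)*105 = (-28*(-⅒) + 53)*105 = (14/5 + 53)*105 = (279/5)*105 = 5859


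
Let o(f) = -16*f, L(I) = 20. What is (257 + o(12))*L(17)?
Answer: 1300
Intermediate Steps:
(257 + o(12))*L(17) = (257 - 16*12)*20 = (257 - 192)*20 = 65*20 = 1300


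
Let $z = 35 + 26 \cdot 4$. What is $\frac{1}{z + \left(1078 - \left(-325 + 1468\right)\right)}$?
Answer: $\frac{1}{74} \approx 0.013514$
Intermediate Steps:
$z = 139$ ($z = 35 + 104 = 139$)
$\frac{1}{z + \left(1078 - \left(-325 + 1468\right)\right)} = \frac{1}{139 + \left(1078 - \left(-325 + 1468\right)\right)} = \frac{1}{139 + \left(1078 - 1143\right)} = \frac{1}{139 - 65} = \frac{1}{74}$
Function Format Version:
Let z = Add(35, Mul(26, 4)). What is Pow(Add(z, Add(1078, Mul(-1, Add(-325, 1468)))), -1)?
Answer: Rational(1, 74) ≈ 0.013514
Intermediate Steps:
z = 139 (z = Add(35, 104) = 139)
Pow(Add(z, Add(1078, Mul(-1, Add(-325, 1468)))), -1) = Pow(Add(139, Add(1078, Mul(-1, Add(-325, 1468)))), -1) = Pow(Add(139, Add(1078, Mul(-1, 1143))), -1) = Pow(Add(139, Add(1078, -1143)), -1) = Pow(Add(139, -65), -1) = Pow(74, -1) = Rational(1, 74)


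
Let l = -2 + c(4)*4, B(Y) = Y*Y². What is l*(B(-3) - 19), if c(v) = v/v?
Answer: -92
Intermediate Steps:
c(v) = 1
B(Y) = Y³
l = 2 (l = -2 + 1*4 = -2 + 4 = 2)
l*(B(-3) - 19) = 2*((-3)³ - 19) = 2*(-27 - 19) = 2*(-46) = -92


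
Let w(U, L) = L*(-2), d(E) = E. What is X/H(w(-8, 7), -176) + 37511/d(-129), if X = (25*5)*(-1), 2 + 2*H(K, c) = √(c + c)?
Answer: -3322354/11481 + 250*I*√22/89 ≈ -289.38 + 13.175*I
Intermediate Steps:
w(U, L) = -2*L
H(K, c) = -1 + √2*√c/2 (H(K, c) = -1 + √(c + c)/2 = -1 + √(2*c)/2 = -1 + (√2*√c)/2 = -1 + √2*√c/2)
X = -125 (X = 125*(-1) = -125)
X/H(w(-8, 7), -176) + 37511/d(-129) = -125/(-1 + √2*√(-176)/2) + 37511/(-129) = -125/(-1 + √2*(4*I*√11)/2) + 37511*(-1/129) = -125/(-1 + 2*I*√22) - 37511/129 = -37511/129 - 125/(-1 + 2*I*√22)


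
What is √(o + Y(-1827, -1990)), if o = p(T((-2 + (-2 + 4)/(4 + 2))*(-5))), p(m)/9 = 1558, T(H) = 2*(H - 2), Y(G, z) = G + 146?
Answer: √12341 ≈ 111.09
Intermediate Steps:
Y(G, z) = 146 + G
T(H) = -4 + 2*H (T(H) = 2*(-2 + H) = -4 + 2*H)
p(m) = 14022 (p(m) = 9*1558 = 14022)
o = 14022
√(o + Y(-1827, -1990)) = √(14022 + (146 - 1827)) = √(14022 - 1681) = √12341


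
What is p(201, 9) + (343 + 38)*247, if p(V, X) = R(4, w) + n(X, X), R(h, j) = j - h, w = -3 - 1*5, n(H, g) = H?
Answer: 94104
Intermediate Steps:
w = -8 (w = -3 - 5 = -8)
p(V, X) = -12 + X (p(V, X) = (-8 - 1*4) + X = (-8 - 4) + X = -12 + X)
p(201, 9) + (343 + 38)*247 = (-12 + 9) + (343 + 38)*247 = -3 + 381*247 = -3 + 94107 = 94104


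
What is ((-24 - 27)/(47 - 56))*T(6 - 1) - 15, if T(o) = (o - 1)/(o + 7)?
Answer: -118/9 ≈ -13.111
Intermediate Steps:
T(o) = (-1 + o)/(7 + o)
((-24 - 27)/(47 - 56))*T(6 - 1) - 15 = ((-24 - 27)/(47 - 56))*((-1 + (6 - 1))/(7 + (6 - 1))) - 15 = (-51/(-9))*((-1 + 5)/(7 + 5)) - 15 = (-51*(-1/9))*(4/12) - 15 = 17*((1/12)*4)/3 - 15 = (17/3)*(1/3) - 15 = 17/9 - 15 = -118/9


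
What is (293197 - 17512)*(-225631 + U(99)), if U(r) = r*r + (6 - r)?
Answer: -59526732255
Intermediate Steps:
U(r) = 6 + r**2 - r (U(r) = r**2 + (6 - r) = 6 + r**2 - r)
(293197 - 17512)*(-225631 + U(99)) = (293197 - 17512)*(-225631 + (6 + 99**2 - 1*99)) = 275685*(-225631 + (6 + 9801 - 99)) = 275685*(-225631 + 9708) = 275685*(-215923) = -59526732255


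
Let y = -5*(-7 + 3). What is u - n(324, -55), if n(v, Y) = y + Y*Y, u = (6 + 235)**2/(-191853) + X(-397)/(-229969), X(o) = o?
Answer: -134359419249913/44120242557 ≈ -3045.3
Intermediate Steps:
y = 20 (y = -5*(-4) = 20)
u = -13280663848/44120242557 (u = (6 + 235)**2/(-191853) - 397/(-229969) = 241**2*(-1/191853) - 397*(-1/229969) = 58081*(-1/191853) + 397/229969 = -58081/191853 + 397/229969 = -13280663848/44120242557 ≈ -0.30101)
n(v, Y) = 20 + Y**2 (n(v, Y) = 20 + Y*Y = 20 + Y**2)
u - n(324, -55) = -13280663848/44120242557 - (20 + (-55)**2) = -13280663848/44120242557 - (20 + 3025) = -13280663848/44120242557 - 1*3045 = -13280663848/44120242557 - 3045 = -134359419249913/44120242557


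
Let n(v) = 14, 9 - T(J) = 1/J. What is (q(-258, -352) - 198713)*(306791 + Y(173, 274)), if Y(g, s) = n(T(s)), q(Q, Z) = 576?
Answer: -60789422285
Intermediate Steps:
T(J) = 9 - 1/J
Y(g, s) = 14
(q(-258, -352) - 198713)*(306791 + Y(173, 274)) = (576 - 198713)*(306791 + 14) = -198137*306805 = -60789422285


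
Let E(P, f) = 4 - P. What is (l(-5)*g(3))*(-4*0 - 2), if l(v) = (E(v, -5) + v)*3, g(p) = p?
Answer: -72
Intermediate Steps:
l(v) = 12 (l(v) = ((4 - v) + v)*3 = 4*3 = 12)
(l(-5)*g(3))*(-4*0 - 2) = (12*3)*(-4*0 - 2) = 36*(0 - 2) = 36*(-2) = -72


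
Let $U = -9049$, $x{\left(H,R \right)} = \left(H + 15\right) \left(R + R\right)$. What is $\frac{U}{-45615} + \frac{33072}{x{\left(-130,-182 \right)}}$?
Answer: $\frac{7259117}{7344015} \approx 0.98844$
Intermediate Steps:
$x{\left(H,R \right)} = 2 R \left(15 + H\right)$ ($x{\left(H,R \right)} = \left(15 + H\right) 2 R = 2 R \left(15 + H\right)$)
$\frac{U}{-45615} + \frac{33072}{x{\left(-130,-182 \right)}} = - \frac{9049}{-45615} + \frac{33072}{2 \left(-182\right) \left(15 - 130\right)} = \left(-9049\right) \left(- \frac{1}{45615}\right) + \frac{33072}{2 \left(-182\right) \left(-115\right)} = \frac{9049}{45615} + \frac{33072}{41860} = \frac{9049}{45615} + 33072 \cdot \frac{1}{41860} = \frac{9049}{45615} + \frac{636}{805} = \frac{7259117}{7344015}$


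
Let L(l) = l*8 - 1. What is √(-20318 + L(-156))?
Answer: I*√21567 ≈ 146.86*I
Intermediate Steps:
L(l) = -1 + 8*l (L(l) = 8*l - 1 = -1 + 8*l)
√(-20318 + L(-156)) = √(-20318 + (-1 + 8*(-156))) = √(-20318 + (-1 - 1248)) = √(-20318 - 1249) = √(-21567) = I*√21567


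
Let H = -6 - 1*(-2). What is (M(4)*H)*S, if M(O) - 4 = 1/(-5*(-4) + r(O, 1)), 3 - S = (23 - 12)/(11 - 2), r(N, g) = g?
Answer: -5440/189 ≈ -28.783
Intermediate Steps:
H = -4 (H = -6 + 2 = -4)
S = 16/9 (S = 3 - (23 - 12)/(11 - 2) = 3 - 11/9 = 16/9 ≈ 1.7778)
M(O) = 85/21 (M(O) = 4 + 1/(-5*(-4) + 1) = 4 + 1/(20 + 1) = 4 + 1/21 = 85/21)
(M(4)*H)*S = ((85/21)*(-4))*(16/9) = -340/21*16/9 = -5440/189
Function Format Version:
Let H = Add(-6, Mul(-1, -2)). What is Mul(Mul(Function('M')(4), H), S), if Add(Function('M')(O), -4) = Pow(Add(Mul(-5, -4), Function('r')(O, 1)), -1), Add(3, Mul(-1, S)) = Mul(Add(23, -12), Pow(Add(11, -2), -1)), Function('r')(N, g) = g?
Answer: Rational(-5440, 189) ≈ -28.783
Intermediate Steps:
H = -4 (H = Add(-6, 2) = -4)
S = Rational(16, 9) (S = Add(3, Mul(-1, Mul(Add(23, -12), Pow(Add(11, -2), -1)))) = Add(3, Mul(-1, Mul(11, Pow(9, -1)))) = Add(3, Mul(-1, Mul(11, Rational(1, 9)))) = Add(3, Mul(-1, Rational(11, 9))) = Add(3, Rational(-11, 9)) = Rational(16, 9) ≈ 1.7778)
Function('M')(O) = Rational(85, 21) (Function('M')(O) = Add(4, Pow(Add(Mul(-5, -4), 1), -1)) = Add(4, Pow(Add(20, 1), -1)) = Add(4, Pow(21, -1)) = Add(4, Rational(1, 21)) = Rational(85, 21))
Mul(Mul(Function('M')(4), H), S) = Mul(Mul(Rational(85, 21), -4), Rational(16, 9)) = Mul(Rational(-340, 21), Rational(16, 9)) = Rational(-5440, 189)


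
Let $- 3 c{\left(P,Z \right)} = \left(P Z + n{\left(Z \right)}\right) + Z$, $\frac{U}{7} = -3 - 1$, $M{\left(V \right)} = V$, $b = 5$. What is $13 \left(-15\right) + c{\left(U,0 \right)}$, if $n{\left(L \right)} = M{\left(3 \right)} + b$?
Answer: $- \frac{593}{3} \approx -197.67$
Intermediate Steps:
$n{\left(L \right)} = 8$ ($n{\left(L \right)} = 3 + 5 = 8$)
$U = -28$ ($U = 7 \left(-3 - 1\right) = 7 \left(-4\right) = -28$)
$c{\left(P,Z \right)} = - \frac{8}{3} - \frac{Z}{3} - \frac{P Z}{3}$ ($c{\left(P,Z \right)} = - \frac{\left(P Z + 8\right) + Z}{3} = - \frac{\left(8 + P Z\right) + Z}{3} = - \frac{8 + Z + P Z}{3} = - \frac{8}{3} - \frac{Z}{3} - \frac{P Z}{3}$)
$13 \left(-15\right) + c{\left(U,0 \right)} = 13 \left(-15\right) - \left(\frac{8}{3} - 0\right) = -195 + \left(- \frac{8}{3} + 0 + 0\right) = -195 - \frac{8}{3} = - \frac{593}{3}$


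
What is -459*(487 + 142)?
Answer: -288711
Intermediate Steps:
-459*(487 + 142) = -459*629 = -288711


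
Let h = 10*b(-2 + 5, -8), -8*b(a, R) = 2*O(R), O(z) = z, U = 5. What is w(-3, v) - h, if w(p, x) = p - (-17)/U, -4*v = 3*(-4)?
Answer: -98/5 ≈ -19.600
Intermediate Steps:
b(a, R) = -R/4
h = 20 (h = 10*(-¼*(-8)) = 10*2 = 20)
v = 3 (v = -3*(-4)/4 = -¼*(-12) = 3)
w(p, x) = 17/5 + p (w(p, x) = p - (-17)/5 = p - 1*(-17/5) = p + 17/5 = 17/5 + p)
w(-3, v) - h = (17/5 - 3) - 1*20 = ⅖ - 20 = -98/5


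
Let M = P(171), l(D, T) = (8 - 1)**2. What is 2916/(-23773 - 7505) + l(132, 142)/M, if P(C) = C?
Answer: 172331/891423 ≈ 0.19332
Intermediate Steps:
l(D, T) = 49 (l(D, T) = 7**2 = 49)
M = 171
2916/(-23773 - 7505) + l(132, 142)/M = 2916/(-23773 - 7505) + 49/171 = 2916/(-31278) + 49*(1/171) = 2916*(-1/31278) + 49/171 = -486/5213 + 49/171 = 172331/891423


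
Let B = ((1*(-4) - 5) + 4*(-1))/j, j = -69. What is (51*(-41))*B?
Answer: -9061/23 ≈ -393.96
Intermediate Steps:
B = 13/69 (B = ((1*(-4) - 5) + 4*(-1))/(-69) = ((-4 - 5) - 4)*(-1/69) = (-9 - 4)*(-1/69) = -13*(-1/69) = 13/69 ≈ 0.18841)
(51*(-41))*B = (51*(-41))*(13/69) = -2091*13/69 = -9061/23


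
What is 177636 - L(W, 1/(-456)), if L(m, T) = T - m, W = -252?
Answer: 80887105/456 ≈ 1.7738e+5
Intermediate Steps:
177636 - L(W, 1/(-456)) = 177636 - (1/(-456) - 1*(-252)) = 177636 - (-1/456 + 252) = 177636 - 1*114911/456 = 177636 - 114911/456 = 80887105/456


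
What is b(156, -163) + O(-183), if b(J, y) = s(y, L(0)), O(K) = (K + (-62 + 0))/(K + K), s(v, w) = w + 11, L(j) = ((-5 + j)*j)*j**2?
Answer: 4271/366 ≈ 11.669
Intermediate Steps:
L(j) = j**3*(-5 + j) (L(j) = (j*(-5 + j))*j**2 = j**3*(-5 + j))
s(v, w) = 11 + w
O(K) = (-62 + K)/(2*K) (O(K) = (K - 62)/((2*K)) = (-62 + K)*(1/(2*K)) = (-62 + K)/(2*K))
b(J, y) = 11 (b(J, y) = 11 + 0**3*(-5 + 0) = 11 + 0*(-5) = 11 + 0 = 11)
b(156, -163) + O(-183) = 11 + (1/2)*(-62 - 183)/(-183) = 11 + (1/2)*(-1/183)*(-245) = 11 + 245/366 = 4271/366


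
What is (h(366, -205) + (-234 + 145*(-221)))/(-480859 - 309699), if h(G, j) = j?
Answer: 16242/395279 ≈ 0.041090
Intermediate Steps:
(h(366, -205) + (-234 + 145*(-221)))/(-480859 - 309699) = (-205 + (-234 + 145*(-221)))/(-480859 - 309699) = (-205 + (-234 - 32045))/(-790558) = (-205 - 32279)*(-1/790558) = -32484*(-1/790558) = 16242/395279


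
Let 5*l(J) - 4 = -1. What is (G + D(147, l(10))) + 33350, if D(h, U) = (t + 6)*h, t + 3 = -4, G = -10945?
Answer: 22258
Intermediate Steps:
t = -7 (t = -3 - 4 = -7)
l(J) = 3/5 (l(J) = 4/5 + (1/5)*(-1) = 4/5 - 1/5 = 3/5)
D(h, U) = -h (D(h, U) = (-7 + 6)*h = -h)
(G + D(147, l(10))) + 33350 = (-10945 - 1*147) + 33350 = (-10945 - 147) + 33350 = -11092 + 33350 = 22258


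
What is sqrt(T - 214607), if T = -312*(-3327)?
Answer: sqrt(823417) ≈ 907.42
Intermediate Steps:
T = 1038024
sqrt(T - 214607) = sqrt(1038024 - 214607) = sqrt(823417)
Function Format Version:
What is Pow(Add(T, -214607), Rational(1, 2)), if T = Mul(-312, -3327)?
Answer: Pow(823417, Rational(1, 2)) ≈ 907.42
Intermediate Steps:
T = 1038024
Pow(Add(T, -214607), Rational(1, 2)) = Pow(Add(1038024, -214607), Rational(1, 2)) = Pow(823417, Rational(1, 2))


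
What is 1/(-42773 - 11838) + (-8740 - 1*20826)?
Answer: -1614628827/54611 ≈ -29566.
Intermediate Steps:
1/(-42773 - 11838) + (-8740 - 1*20826) = 1/(-54611) + (-8740 - 20826) = -1/54611 - 29566 = -1614628827/54611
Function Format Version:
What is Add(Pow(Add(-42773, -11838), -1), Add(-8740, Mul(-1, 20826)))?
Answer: Rational(-1614628827, 54611) ≈ -29566.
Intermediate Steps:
Add(Pow(Add(-42773, -11838), -1), Add(-8740, Mul(-1, 20826))) = Add(Pow(-54611, -1), Add(-8740, -20826)) = Add(Rational(-1, 54611), -29566) = Rational(-1614628827, 54611)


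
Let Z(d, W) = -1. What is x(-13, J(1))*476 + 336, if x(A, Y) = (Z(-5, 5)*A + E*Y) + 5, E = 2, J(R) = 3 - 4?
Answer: 7952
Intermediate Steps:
J(R) = -1
x(A, Y) = 5 - A + 2*Y (x(A, Y) = (-A + 2*Y) + 5 = 5 - A + 2*Y)
x(-13, J(1))*476 + 336 = (5 - 1*(-13) + 2*(-1))*476 + 336 = (5 + 13 - 2)*476 + 336 = 16*476 + 336 = 7616 + 336 = 7952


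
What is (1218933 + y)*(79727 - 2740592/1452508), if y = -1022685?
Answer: 5681446556088888/363127 ≈ 1.5646e+10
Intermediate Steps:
(1218933 + y)*(79727 - 2740592/1452508) = (1218933 - 1022685)*(79727 - 2740592/1452508) = 196248*(79727 - 2740592*1/1452508) = 196248*(79727 - 685148/363127) = 196248*(28950341181/363127) = 5681446556088888/363127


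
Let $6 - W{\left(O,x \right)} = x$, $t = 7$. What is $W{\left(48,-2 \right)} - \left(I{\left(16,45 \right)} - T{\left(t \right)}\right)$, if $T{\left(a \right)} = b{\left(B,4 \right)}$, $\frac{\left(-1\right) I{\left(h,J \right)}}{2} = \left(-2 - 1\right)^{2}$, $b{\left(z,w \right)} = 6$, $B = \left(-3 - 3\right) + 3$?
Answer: $32$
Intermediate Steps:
$W{\left(O,x \right)} = 6 - x$
$B = -3$ ($B = -6 + 3 = -3$)
$I{\left(h,J \right)} = -18$ ($I{\left(h,J \right)} = - 2 \left(-2 - 1\right)^{2} = - 2 \left(-3\right)^{2} = \left(-2\right) 9 = -18$)
$T{\left(a \right)} = 6$
$W{\left(48,-2 \right)} - \left(I{\left(16,45 \right)} - T{\left(t \right)}\right) = \left(6 - -2\right) - \left(-18 - 6\right) = \left(6 + 2\right) - \left(-18 - 6\right) = 8 - -24 = 8 + 24 = 32$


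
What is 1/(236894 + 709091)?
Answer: 1/945985 ≈ 1.0571e-6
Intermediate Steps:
1/(236894 + 709091) = 1/945985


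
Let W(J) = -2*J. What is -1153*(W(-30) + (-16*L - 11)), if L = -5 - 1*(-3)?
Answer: -93393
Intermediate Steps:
L = -2 (L = -5 + 3 = -2)
-1153*(W(-30) + (-16*L - 11)) = -1153*(-2*(-30) + (-16*(-2) - 11)) = -1153*(60 + (32 - 11)) = -1153*(60 + 21) = -1153*81 = -93393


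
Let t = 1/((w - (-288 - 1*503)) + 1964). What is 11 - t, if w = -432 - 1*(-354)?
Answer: 29446/2677 ≈ 11.000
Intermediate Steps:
w = -78 (w = -432 + 354 = -78)
t = 1/2677 (t = 1/((-78 - (-288 - 1*503)) + 1964) = 1/((-78 - (-288 - 503)) + 1964) = 1/((-78 - 1*(-791)) + 1964) = 1/((-78 + 791) + 1964) = 1/(713 + 1964) = 1/2677 ≈ 0.00037355)
11 - t = 11 - 1*1/2677 = 11 - 1/2677 = 29446/2677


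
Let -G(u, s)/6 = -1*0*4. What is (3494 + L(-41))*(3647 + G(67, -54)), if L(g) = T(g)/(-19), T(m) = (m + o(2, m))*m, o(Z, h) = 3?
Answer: 12443564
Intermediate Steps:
T(m) = m*(3 + m) (T(m) = (m + 3)*m = (3 + m)*m = m*(3 + m))
L(g) = -g*(3 + g)/19 (L(g) = (g*(3 + g))/(-19) = (g*(3 + g))*(-1/19) = -g*(3 + g)/19)
G(u, s) = 0 (G(u, s) = -6*(-1*0)*4 = -0*4 = -6*0 = 0)
(3494 + L(-41))*(3647 + G(67, -54)) = (3494 - 1/19*(-41)*(3 - 41))*(3647 + 0) = (3494 - 1/19*(-41)*(-38))*3647 = (3494 - 82)*3647 = 3412*3647 = 12443564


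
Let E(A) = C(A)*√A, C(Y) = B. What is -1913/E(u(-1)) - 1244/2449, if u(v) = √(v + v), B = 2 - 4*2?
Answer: -1244/2449 - 1913*(-2)^(¾)/12 ≈ 189.07 - 189.58*I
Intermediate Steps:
B = -6 (B = 2 - 8 = -6)
C(Y) = -6
u(v) = √2*√v (u(v) = √(2*v) = √2*√v)
E(A) = -6*√A
-1913/E(u(-1)) - 1244/2449 = -1913*(-2)^(¾)/12 - 1244/2449 = -1913*2^(¾)*I^(3/2)/12 - 1244*1/2449 = -1913*2^(¾)*I^(3/2)/12 - 1244/2449 = -1244/2449 - 1913*2^(¾)*I^(3/2)/12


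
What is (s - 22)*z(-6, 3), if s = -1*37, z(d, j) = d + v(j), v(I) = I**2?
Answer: -177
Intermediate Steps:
z(d, j) = d + j**2
s = -37
(s - 22)*z(-6, 3) = (-37 - 22)*(-6 + 3**2) = -59*(-6 + 9) = -59*3 = -177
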